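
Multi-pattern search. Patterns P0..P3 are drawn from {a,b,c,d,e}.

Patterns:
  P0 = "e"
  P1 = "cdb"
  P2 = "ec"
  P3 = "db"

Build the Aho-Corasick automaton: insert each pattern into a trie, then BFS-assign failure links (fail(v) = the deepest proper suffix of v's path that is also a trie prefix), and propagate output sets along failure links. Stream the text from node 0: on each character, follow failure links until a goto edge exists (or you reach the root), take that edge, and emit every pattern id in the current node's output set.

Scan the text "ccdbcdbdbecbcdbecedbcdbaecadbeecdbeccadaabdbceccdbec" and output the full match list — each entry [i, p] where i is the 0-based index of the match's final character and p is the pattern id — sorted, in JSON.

Construct AC machine:
Trie nodes:
  n0 'ε': c→2 d→6 e→1
  n1 'e': c→5  ←P0
  n2 'c': d→3
  n3 'cd': b→4
  n4 'cdb': ·  ←P1
  n5 'ec': ·  ←P2
  n6 'd': b→7
  n7 'db': ·  ←P3

BFS fail/out derivation:
  fail(1) 'e': from fail(0)=0 chase 'e': 0 ⇒ 0;  out={0}∪out(0)={0}
  fail(2) 'c': from fail(0)=0 chase 'c': 0 ⇒ 0;  out=∅∪out(0)=∅
  fail(6) 'd': from fail(0)=0 chase 'd': 0 ⇒ 0;  out=∅∪out(0)=∅
  fail(3) 'cd': from fail(2)=0 chase 'd': 0 ⇒ 6;  out=∅∪out(6)=∅
  fail(5) 'ec': from fail(1)=0 chase 'c': 0 ⇒ 2;  out={2}∪out(2)={2}
  fail(7) 'db': from fail(6)=0 chase 'b': 0 ⇒ 0;  out={3}∪out(0)={3}
  fail(4) 'cdb': from fail(3)=6 chase 'b': 6 ⇒ 7;  out={1}∪out(7)={1,3}

Run:
pos 0 'c': at 2
pos 1 'c': at 2 ·f
pos 2 'd': at 3
pos 3 'b': at 4  ** P1@[1:3],P3@[2:3]
pos 4 'c': at 2 ·f
pos 5 'd': at 3
pos 6 'b': at 4  ** P1@[4:6],P3@[5:6]
pos 7 'd': at 6 ·f
pos 8 'b': at 7  ** P3@[7:8]
pos 9 'e': at 1 ·f  ** P0@[9:9]
pos 10 'c': at 5  ** P2@[9:10]
pos 11 'b': at 0 ·f
pos 12 'c': at 2
pos 13 'd': at 3
pos 14 'b': at 4  ** P1@[12:14],P3@[13:14]
pos 15 'e': at 1 ·f  ** P0@[15:15]
pos 16 'c': at 5  ** P2@[15:16]
pos 17 'e': at 1 ·f  ** P0@[17:17]
pos 18 'd': at 6 ·f
pos 19 'b': at 7  ** P3@[18:19]
pos 20 'c': at 2 ·f
pos 21 'd': at 3
pos 22 'b': at 4  ** P1@[20:22],P3@[21:22]
pos 23 'a': at 0 ·f
pos 24 'e': at 1  ** P0@[24:24]
pos 25 'c': at 5  ** P2@[24:25]
pos 26 'a': at 0 ·f
pos 27 'd': at 6
pos 28 'b': at 7  ** P3@[27:28]
pos 29 'e': at 1 ·f  ** P0@[29:29]
pos 30 'e': at 1 ·f  ** P0@[30:30]
pos 31 'c': at 5  ** P2@[30:31]
pos 32 'd': at 3 ·f
pos 33 'b': at 4  ** P1@[31:33],P3@[32:33]
pos 34 'e': at 1 ·f  ** P0@[34:34]
pos 35 'c': at 5  ** P2@[34:35]
pos 36 'c': at 2 ·f
pos 37 'a': at 0 ·f
pos 38 'd': at 6
pos 39 'a': at 0 ·f
pos 40 'a': at 0
pos 41 'b': at 0
pos 42 'd': at 6
pos 43 'b': at 7  ** P3@[42:43]
pos 44 'c': at 2 ·f
pos 45 'e': at 1 ·f  ** P0@[45:45]
pos 46 'c': at 5  ** P2@[45:46]
pos 47 'c': at 2 ·f
pos 48 'd': at 3
pos 49 'b': at 4  ** P1@[47:49],P3@[48:49]
pos 50 'e': at 1 ·f  ** P0@[50:50]
pos 51 'c': at 5  ** P2@[50:51]

Matches: [[3,1],[3,3],[6,1],[6,3],[8,3],[9,0],[10,2],[14,1],[14,3],[15,0],[16,2],[17,0],[19,3],[22,1],[22,3],[24,0],[25,2],[28,3],[29,0],[30,0],[31,2],[33,1],[33,3],[34,0],[35,2],[43,3],[45,0],[46,2],[49,1],[49,3],[50,0],[51,2]]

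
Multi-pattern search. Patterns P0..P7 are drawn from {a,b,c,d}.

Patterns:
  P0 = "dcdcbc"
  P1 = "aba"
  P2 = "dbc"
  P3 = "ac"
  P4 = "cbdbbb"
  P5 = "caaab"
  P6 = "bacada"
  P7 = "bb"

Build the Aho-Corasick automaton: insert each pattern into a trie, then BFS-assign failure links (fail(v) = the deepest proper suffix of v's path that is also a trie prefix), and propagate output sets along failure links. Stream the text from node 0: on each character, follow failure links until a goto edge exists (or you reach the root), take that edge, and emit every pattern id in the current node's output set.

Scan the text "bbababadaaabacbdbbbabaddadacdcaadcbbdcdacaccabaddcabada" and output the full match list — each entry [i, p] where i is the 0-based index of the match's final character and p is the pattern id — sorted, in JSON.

Build automaton:
Trie nodes:
  0='ε' goto a→7 b→23 c→13 d→1
  1='d' goto b→10 c→2
  2='dc' goto d→3
  3='dcd' goto c→4
  4='dcdc' goto b→5
  5='dcdcb' goto c→6
  6='dcdcbc' goto ·  [P0 ends]
  7='a' goto b→8 c→12
  8='ab' goto a→9
  9='aba' goto ·  [P1 ends]
  10='db' goto c→11
  11='dbc' goto ·  [P2 ends]
  12='ac' goto ·  [P3 ends]
  13='c' goto a→19 b→14
  14='cb' goto d→15
  15='cbd' goto b→16
  16='cbdb' goto b→17
  17='cbdbb' goto b→18
  18='cbdbbb' goto ·  [P4 ends]
  19='ca' goto a→20
  20='caa' goto a→21
  21='caaa' goto b→22
  22='caaab' goto ·  [P5 ends]
  23='b' goto a→24 b→29
  24='ba' goto c→25
  25='bac' goto a→26
  26='baca' goto d→27
  27='bacad' goto a→28
  28='bacada' goto ·  [P6 ends]
  29='bb' goto ·  [P7 ends]

Failure links (BFS by depth):
  fail(1) 'd': from fail(0)=0 chase 'd': 0 ⇒ 0;  out=∅∪out(0)=∅
  fail(7) 'a': from fail(0)=0 chase 'a': 0 ⇒ 0;  out=∅∪out(0)=∅
  fail(13) 'c': from fail(0)=0 chase 'c': 0 ⇒ 0;  out=∅∪out(0)=∅
  fail(23) 'b': from fail(0)=0 chase 'b': 0 ⇒ 0;  out=∅∪out(0)=∅
  fail(2) 'dc': from fail(1)=0 chase 'c': 0 ⇒ 13;  out=∅∪out(13)=∅
  fail(8) 'ab': from fail(7)=0 chase 'b': 0 ⇒ 23;  out=∅∪out(23)=∅
  fail(10) 'db': from fail(1)=0 chase 'b': 0 ⇒ 23;  out=∅∪out(23)=∅
  fail(12) 'ac': from fail(7)=0 chase 'c': 0 ⇒ 13;  out={3}∪out(13)={3}
  fail(14) 'cb': from fail(13)=0 chase 'b': 0 ⇒ 23;  out=∅∪out(23)=∅
  fail(19) 'ca': from fail(13)=0 chase 'a': 0 ⇒ 7;  out=∅∪out(7)=∅
  fail(24) 'ba': from fail(23)=0 chase 'a': 0 ⇒ 7;  out=∅∪out(7)=∅
  fail(29) 'bb': from fail(23)=0 chase 'b': 0 ⇒ 23;  out={7}∪out(23)={7}
  fail(3) 'dcd': from fail(2)=13 chase 'd': 13→0 ⇒ 1;  out=∅∪out(1)=∅
  fail(9) 'aba': from fail(8)=23 chase 'a': 23 ⇒ 24;  out={1}∪out(24)={1}
  fail(11) 'dbc': from fail(10)=23 chase 'c': 23→0 ⇒ 13;  out={2}∪out(13)={2}
  fail(15) 'cbd': from fail(14)=23 chase 'd': 23→0 ⇒ 1;  out=∅∪out(1)=∅
  fail(20) 'caa': from fail(19)=7 chase 'a': 7→0 ⇒ 7;  out=∅∪out(7)=∅
  fail(25) 'bac': from fail(24)=7 chase 'c': 7 ⇒ 12;  out=∅∪out(12)={3}
  fail(4) 'dcdc': from fail(3)=1 chase 'c': 1 ⇒ 2;  out=∅∪out(2)=∅
  fail(16) 'cbdb': from fail(15)=1 chase 'b': 1 ⇒ 10;  out=∅∪out(10)=∅
  fail(21) 'caaa': from fail(20)=7 chase 'a': 7→0 ⇒ 7;  out=∅∪out(7)=∅
  fail(26) 'baca': from fail(25)=12 chase 'a': 12→13 ⇒ 19;  out=∅∪out(19)=∅
  fail(5) 'dcdcb': from fail(4)=2 chase 'b': 2→13 ⇒ 14;  out=∅∪out(14)=∅
  fail(17) 'cbdbb': from fail(16)=10 chase 'b': 10→23 ⇒ 29;  out=∅∪out(29)={7}
  fail(22) 'caaab': from fail(21)=7 chase 'b': 7 ⇒ 8;  out={5}∪out(8)={5}
  fail(27) 'bacad': from fail(26)=19 chase 'd': 19→7→0 ⇒ 1;  out=∅∪out(1)=∅
  fail(6) 'dcdcbc': from fail(5)=14 chase 'c': 14→23→0 ⇒ 13;  out={0}∪out(13)={0}
  fail(18) 'cbdbbb': from fail(17)=29 chase 'b': 29→23 ⇒ 29;  out={4}∪out(29)={4,7}
  fail(28) 'bacada': from fail(27)=1 chase 'a': 1→0 ⇒ 7;  out={6}∪out(7)={6}

Scan:
pos 0 'b': at 23
pos 1 'b': at 29  emit P7@[0:1]
pos 2 'a': at 24 (via fail)
pos 3 'b': at 8 (via fail)
pos 4 'a': at 9  emit P1@[2:4]
pos 5 'b': at 8 (via fail)
pos 6 'a': at 9  emit P1@[4:6]
pos 7 'd': at 1 (via fail)
pos 8 'a': at 7 (via fail)
pos 9 'a': at 7 (via fail)
pos 10 'a': at 7 (via fail)
pos 11 'b': at 8
pos 12 'a': at 9  emit P1@[10:12]
pos 13 'c': at 25 (via fail)  emit P3@[12:13]
pos 14 'b': at 14 (via fail)
pos 15 'd': at 15
pos 16 'b': at 16
pos 17 'b': at 17  emit P7@[16:17]
pos 18 'b': at 18  emit P4@[13:18],P7@[17:18]
pos 19 'a': at 24 (via fail)
pos 20 'b': at 8 (via fail)
pos 21 'a': at 9  emit P1@[19:21]
pos 22 'd': at 1 (via fail)
pos 23 'd': at 1 (via fail)
pos 24 'a': at 7 (via fail)
pos 25 'd': at 1 (via fail)
pos 26 'a': at 7 (via fail)
pos 27 'c': at 12  emit P3@[26:27]
pos 28 'd': at 1 (via fail)
pos 29 'c': at 2
pos 30 'a': at 19 (via fail)
pos 31 'a': at 20
pos 32 'd': at 1 (via fail)
pos 33 'c': at 2
pos 34 'b': at 14 (via fail)
pos 35 'b': at 29 (via fail)  emit P7@[34:35]
pos 36 'd': at 1 (via fail)
pos 37 'c': at 2
pos 38 'd': at 3
pos 39 'a': at 7 (via fail)
pos 40 'c': at 12  emit P3@[39:40]
pos 41 'a': at 19 (via fail)
pos 42 'c': at 12 (via fail)  emit P3@[41:42]
pos 43 'c': at 13 (via fail)
pos 44 'a': at 19
pos 45 'b': at 8 (via fail)
pos 46 'a': at 9  emit P1@[44:46]
pos 47 'd': at 1 (via fail)
pos 48 'd': at 1 (via fail)
pos 49 'c': at 2
pos 50 'a': at 19 (via fail)
pos 51 'b': at 8 (via fail)
pos 52 'a': at 9  emit P1@[50:52]
pos 53 'd': at 1 (via fail)
pos 54 'a': at 7 (via fail)

Result: [[1,7],[4,1],[6,1],[12,1],[13,3],[17,7],[18,4],[18,7],[21,1],[27,3],[35,7],[40,3],[42,3],[46,1],[52,1]]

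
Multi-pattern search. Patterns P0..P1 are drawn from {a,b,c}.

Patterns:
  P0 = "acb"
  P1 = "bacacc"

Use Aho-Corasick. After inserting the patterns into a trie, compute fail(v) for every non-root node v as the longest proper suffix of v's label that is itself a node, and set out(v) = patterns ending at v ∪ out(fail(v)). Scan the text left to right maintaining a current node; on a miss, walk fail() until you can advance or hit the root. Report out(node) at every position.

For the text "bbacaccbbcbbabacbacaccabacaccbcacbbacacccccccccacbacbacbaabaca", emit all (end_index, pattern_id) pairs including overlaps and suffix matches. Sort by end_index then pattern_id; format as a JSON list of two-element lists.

Construct AC machine:
Trie (insert patterns):
  n0 'ε': a→1 b→4
  n1 'a': c→2
  n2 'ac': b→3
  n3 'acb': ·  [P0 ends]
  n4 'b': a→5
  n5 'ba': c→6
  n6 'bac': a→7
  n7 'baca': c→8
  n8 'bacac': c→9
  n9 'bacacc': ·  [P1 ends]

Failure links (BFS by depth):
  n1('a'): parent n0 fail=0; on 'a' 0 → fail=0;  out ∅∪∅=∅
  n4('b'): parent n0 fail=0; on 'b' 0 → fail=0;  out ∅∪∅=∅
  n2('ac'): parent n1 fail=0; on 'c' 0 → fail=0;  out ∅∪∅=∅
  n5('ba'): parent n4 fail=0; on 'a' 0 → fail=1;  out ∅∪∅=∅
  n3('acb'): parent n2 fail=0; on 'b' 0 → fail=4;  out {0}∪∅={0}
  n6('bac'): parent n5 fail=1; on 'c' 1 → fail=2;  out ∅∪∅=∅
  n7('baca'): parent n6 fail=2; on 'a' 2→0 → fail=1;  out ∅∪∅=∅
  n8('bacac'): parent n7 fail=1; on 'c' 1 → fail=2;  out ∅∪∅=∅
  n9('bacacc'): parent n8 fail=2; on 'c' 2→0 → fail=0;  out {1}∪∅={1}

Scan:
[0] read 'b'  n0⇒n4
[1] read 'b'  n4⇒n4 (via fail)
[2] read 'a'  n4⇒n5
[3] read 'c'  n5⇒n6
[4] read 'a'  n6⇒n7
[5] read 'c'  n7⇒n8
[6] read 'c'  n8⇒n9  → match P1@[1:6]
[7] read 'b'  n9⇒n4 (via fail)
[8] read 'b'  n4⇒n4 (via fail)
[9] read 'c'  n4⇒n0 (via fail)
[10] read 'b'  n0⇒n4
[11] read 'b'  n4⇒n4 (via fail)
[12] read 'a'  n4⇒n5
[13] read 'b'  n5⇒n4 (via fail)
[14] read 'a'  n4⇒n5
[15] read 'c'  n5⇒n6
[16] read 'b'  n6⇒n3 (via fail)  → match P0@[14:16]
[17] read 'a'  n3⇒n5 (via fail)
[18] read 'c'  n5⇒n6
[19] read 'a'  n6⇒n7
[20] read 'c'  n7⇒n8
[21] read 'c'  n8⇒n9  → match P1@[16:21]
[22] read 'a'  n9⇒n1 (via fail)
[23] read 'b'  n1⇒n4 (via fail)
[24] read 'a'  n4⇒n5
[25] read 'c'  n5⇒n6
[26] read 'a'  n6⇒n7
[27] read 'c'  n7⇒n8
[28] read 'c'  n8⇒n9  → match P1@[23:28]
[29] read 'b'  n9⇒n4 (via fail)
[30] read 'c'  n4⇒n0 (via fail)
[31] read 'a'  n0⇒n1
[32] read 'c'  n1⇒n2
[33] read 'b'  n2⇒n3  → match P0@[31:33]
[34] read 'b'  n3⇒n4 (via fail)
[35] read 'a'  n4⇒n5
[36] read 'c'  n5⇒n6
[37] read 'a'  n6⇒n7
[38] read 'c'  n7⇒n8
[39] read 'c'  n8⇒n9  → match P1@[34:39]
[40] read 'c'  n9⇒n0 (via fail)
[41] read 'c'  n0⇒n0
[42] read 'c'  n0⇒n0
[43] read 'c'  n0⇒n0
[44] read 'c'  n0⇒n0
[45] read 'c'  n0⇒n0
[46] read 'c'  n0⇒n0
[47] read 'a'  n0⇒n1
[48] read 'c'  n1⇒n2
[49] read 'b'  n2⇒n3  → match P0@[47:49]
[50] read 'a'  n3⇒n5 (via fail)
[51] read 'c'  n5⇒n6
[52] read 'b'  n6⇒n3 (via fail)  → match P0@[50:52]
[53] read 'a'  n3⇒n5 (via fail)
[54] read 'c'  n5⇒n6
[55] read 'b'  n6⇒n3 (via fail)  → match P0@[53:55]
[56] read 'a'  n3⇒n5 (via fail)
[57] read 'a'  n5⇒n1 (via fail)
[58] read 'b'  n1⇒n4 (via fail)
[59] read 'a'  n4⇒n5
[60] read 'c'  n5⇒n6
[61] read 'a'  n6⇒n7

Matches: [[6,1],[16,0],[21,1],[28,1],[33,0],[39,1],[49,0],[52,0],[55,0]]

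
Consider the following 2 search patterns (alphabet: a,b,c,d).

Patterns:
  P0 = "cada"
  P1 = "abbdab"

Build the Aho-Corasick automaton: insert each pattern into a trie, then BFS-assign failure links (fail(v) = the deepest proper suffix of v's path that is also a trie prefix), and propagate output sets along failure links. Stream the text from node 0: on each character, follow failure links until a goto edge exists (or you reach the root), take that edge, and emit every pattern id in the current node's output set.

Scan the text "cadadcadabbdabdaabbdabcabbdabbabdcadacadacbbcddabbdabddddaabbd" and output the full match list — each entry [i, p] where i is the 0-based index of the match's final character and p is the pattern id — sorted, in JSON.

Construct AC machine:
Trie (insert patterns):
  0='ε' goto a→5 c→1
  1='c' goto a→2
  2='ca' goto d→3
  3='cad' goto a→4
  4='cada' goto ·  ←P0
  5='a' goto b→6
  6='ab' goto b→7
  7='abb' goto d→8
  8='abbd' goto a→9
  9='abbda' goto b→10
  10='abbdab' goto ·  ←P1

BFS fail/out derivation:
  n1('c'): parent n0 fail=0; on 'c' 0 → fail=0;  out ∅∪∅=∅
  n5('a'): parent n0 fail=0; on 'a' 0 → fail=0;  out ∅∪∅=∅
  n2('ca'): parent n1 fail=0; on 'a' 0 → fail=5;  out ∅∪∅=∅
  n6('ab'): parent n5 fail=0; on 'b' 0 → fail=0;  out ∅∪∅=∅
  n3('cad'): parent n2 fail=5; on 'd' 5→0 → fail=0;  out ∅∪∅=∅
  n7('abb'): parent n6 fail=0; on 'b' 0 → fail=0;  out ∅∪∅=∅
  n4('cada'): parent n3 fail=0; on 'a' 0 → fail=5;  out {0}∪∅={0}
  n8('abbd'): parent n7 fail=0; on 'd' 0 → fail=0;  out ∅∪∅=∅
  n9('abbda'): parent n8 fail=0; on 'a' 0 → fail=5;  out ∅∪∅=∅
  n10('abbdab'): parent n9 fail=5; on 'b' 5 → fail=6;  out {1}∪∅={1}

Text stream:
pos 0 'c': at 1
pos 1 'a': at 2
pos 2 'd': at 3
pos 3 'a': at 4  ** P0@[0:3]
pos 4 'd': at 0 (fail-walked)
pos 5 'c': at 1
pos 6 'a': at 2
pos 7 'd': at 3
pos 8 'a': at 4  ** P0@[5:8]
pos 9 'b': at 6 (fail-walked)
pos 10 'b': at 7
pos 11 'd': at 8
pos 12 'a': at 9
pos 13 'b': at 10  ** P1@[8:13]
pos 14 'd': at 0 (fail-walked)
pos 15 'a': at 5
pos 16 'a': at 5 (fail-walked)
pos 17 'b': at 6
pos 18 'b': at 7
pos 19 'd': at 8
pos 20 'a': at 9
pos 21 'b': at 10  ** P1@[16:21]
pos 22 'c': at 1 (fail-walked)
pos 23 'a': at 2
pos 24 'b': at 6 (fail-walked)
pos 25 'b': at 7
pos 26 'd': at 8
pos 27 'a': at 9
pos 28 'b': at 10  ** P1@[23:28]
pos 29 'b': at 7 (fail-walked)
pos 30 'a': at 5 (fail-walked)
pos 31 'b': at 6
pos 32 'd': at 0 (fail-walked)
pos 33 'c': at 1
pos 34 'a': at 2
pos 35 'd': at 3
pos 36 'a': at 4  ** P0@[33:36]
pos 37 'c': at 1 (fail-walked)
pos 38 'a': at 2
pos 39 'd': at 3
pos 40 'a': at 4  ** P0@[37:40]
pos 41 'c': at 1 (fail-walked)
pos 42 'b': at 0 (fail-walked)
pos 43 'b': at 0
pos 44 'c': at 1
pos 45 'd': at 0 (fail-walked)
pos 46 'd': at 0
pos 47 'a': at 5
pos 48 'b': at 6
pos 49 'b': at 7
pos 50 'd': at 8
pos 51 'a': at 9
pos 52 'b': at 10  ** P1@[47:52]
pos 53 'd': at 0 (fail-walked)
pos 54 'd': at 0
pos 55 'd': at 0
pos 56 'd': at 0
pos 57 'a': at 5
pos 58 'a': at 5 (fail-walked)
pos 59 'b': at 6
pos 60 'b': at 7
pos 61 'd': at 8

All matches (sorted): [[3,0],[8,0],[13,1],[21,1],[28,1],[36,0],[40,0],[52,1]]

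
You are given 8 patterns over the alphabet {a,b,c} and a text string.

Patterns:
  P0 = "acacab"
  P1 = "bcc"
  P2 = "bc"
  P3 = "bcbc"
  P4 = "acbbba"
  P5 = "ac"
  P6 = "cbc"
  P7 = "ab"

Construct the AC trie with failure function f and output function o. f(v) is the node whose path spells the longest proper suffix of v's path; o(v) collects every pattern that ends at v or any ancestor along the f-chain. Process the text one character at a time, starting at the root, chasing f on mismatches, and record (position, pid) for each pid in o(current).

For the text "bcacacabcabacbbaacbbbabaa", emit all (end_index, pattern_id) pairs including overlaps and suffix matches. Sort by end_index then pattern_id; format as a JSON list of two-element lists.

Build automaton:
Trie (insert patterns):
  0='ε' goto a→1 b→7 c→16
  1='a' goto b→19 c→2
  2='ac' goto a→3 b→12  ←P5
  3='aca' goto c→4
  4='acac' goto a→5
  5='acaca' goto b→6
  6='acacab' goto ·  ←P0
  7='b' goto c→8
  8='bc' goto b→10 c→9  ←P2
  9='bcc' goto ·  ←P1
  10='bcb' goto c→11
  11='bcbc' goto ·  ←P3
  12='acb' goto b→13
  13='acbb' goto b→14
  14='acbbb' goto a→15
  15='acbbba' goto ·  ←P4
  16='c' goto b→17
  17='cb' goto c→18
  18='cbc' goto ·  ←P6
  19='ab' goto ·  ←P7

BFS fail/out derivation:
  n1('a'): parent n0 fail=0; on 'a' 0 → fail=0;  out ∅∪∅=∅
  n7('b'): parent n0 fail=0; on 'b' 0 → fail=0;  out ∅∪∅=∅
  n16('c'): parent n0 fail=0; on 'c' 0 → fail=0;  out ∅∪∅=∅
  n2('ac'): parent n1 fail=0; on 'c' 0 → fail=16;  out {5}∪∅={5}
  n8('bc'): parent n7 fail=0; on 'c' 0 → fail=16;  out {2}∪∅={2}
  n17('cb'): parent n16 fail=0; on 'b' 0 → fail=7;  out ∅∪∅=∅
  n19('ab'): parent n1 fail=0; on 'b' 0 → fail=7;  out {7}∪∅={7}
  n3('aca'): parent n2 fail=16; on 'a' 16→0 → fail=1;  out ∅∪∅=∅
  n9('bcc'): parent n8 fail=16; on 'c' 16→0 → fail=16;  out {1}∪∅={1}
  n10('bcb'): parent n8 fail=16; on 'b' 16 → fail=17;  out ∅∪∅=∅
  n12('acb'): parent n2 fail=16; on 'b' 16 → fail=17;  out ∅∪∅=∅
  n18('cbc'): parent n17 fail=7; on 'c' 7 → fail=8;  out {6}∪{2}={2,6}
  n4('acac'): parent n3 fail=1; on 'c' 1 → fail=2;  out ∅∪{5}={5}
  n11('bcbc'): parent n10 fail=17; on 'c' 17 → fail=18;  out {3}∪{2,6}={2,3,6}
  n13('acbb'): parent n12 fail=17; on 'b' 17→7→0 → fail=7;  out ∅∪∅=∅
  n5('acaca'): parent n4 fail=2; on 'a' 2 → fail=3;  out ∅∪∅=∅
  n14('acbbb'): parent n13 fail=7; on 'b' 7→0 → fail=7;  out ∅∪∅=∅
  n6('acacab'): parent n5 fail=3; on 'b' 3→1 → fail=19;  out {0}∪{7}={0,7}
  n15('acbbba'): parent n14 fail=7; on 'a' 7→0 → fail=1;  out {4}∪∅={4}

Text stream:
[0] read 'b'  n0⇒n7
[1] read 'c'  n7⇒n8  ** P2@[0:1]
[2] read 'a'  n8⇒n1 (via fail)
[3] read 'c'  n1⇒n2  ** P5@[2:3]
[4] read 'a'  n2⇒n3
[5] read 'c'  n3⇒n4  ** P5@[4:5]
[6] read 'a'  n4⇒n5
[7] read 'b'  n5⇒n6  ** P0@[2:7],P7@[6:7]
[8] read 'c'  n6⇒n8 (via fail)  ** P2@[7:8]
[9] read 'a'  n8⇒n1 (via fail)
[10] read 'b'  n1⇒n19  ** P7@[9:10]
[11] read 'a'  n19⇒n1 (via fail)
[12] read 'c'  n1⇒n2  ** P5@[11:12]
[13] read 'b'  n2⇒n12
[14] read 'b'  n12⇒n13
[15] read 'a'  n13⇒n1 (via fail)
[16] read 'a'  n1⇒n1 (via fail)
[17] read 'c'  n1⇒n2  ** P5@[16:17]
[18] read 'b'  n2⇒n12
[19] read 'b'  n12⇒n13
[20] read 'b'  n13⇒n14
[21] read 'a'  n14⇒n15  ** P4@[16:21]
[22] read 'b'  n15⇒n19 (via fail)  ** P7@[21:22]
[23] read 'a'  n19⇒n1 (via fail)
[24] read 'a'  n1⇒n1 (via fail)

Matches: [[1,2],[3,5],[5,5],[7,0],[7,7],[8,2],[10,7],[12,5],[17,5],[21,4],[22,7]]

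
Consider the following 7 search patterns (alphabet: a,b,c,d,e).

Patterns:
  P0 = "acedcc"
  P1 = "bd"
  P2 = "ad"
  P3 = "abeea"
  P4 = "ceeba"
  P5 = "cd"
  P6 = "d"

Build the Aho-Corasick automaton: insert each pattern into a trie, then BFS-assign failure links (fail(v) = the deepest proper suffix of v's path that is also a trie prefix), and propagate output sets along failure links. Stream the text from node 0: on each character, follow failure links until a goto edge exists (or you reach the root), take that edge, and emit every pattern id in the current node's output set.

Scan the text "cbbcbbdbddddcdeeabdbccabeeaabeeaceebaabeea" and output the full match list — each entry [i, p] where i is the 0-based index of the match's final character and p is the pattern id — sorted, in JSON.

Build:
Trie (insert patterns):
  n0 'ε': a→1 b→7 c→14 d→20
  n1 'a': b→10 c→2 d→9
  n2 'ac': e→3
  n3 'ace': d→4
  n4 'aced': c→5
  n5 'acedc': c→6
  n6 'acedcc': ·  [P0 ends]
  n7 'b': d→8
  n8 'bd': ·  [P1 ends]
  n9 'ad': ·  [P2 ends]
  n10 'ab': e→11
  n11 'abe': e→12
  n12 'abee': a→13
  n13 'abeea': ·  [P3 ends]
  n14 'c': d→19 e→15
  n15 'ce': e→16
  n16 'cee': b→17
  n17 'ceeb': a→18
  n18 'ceeba': ·  [P4 ends]
  n19 'cd': ·  [P5 ends]
  n20 'd': ·  [P6 ends]

BFS fail/out derivation:
  fail(1) 'a': from fail(0)=0 chase 'a': 0 ⇒ 0;  out=∅∪out(0)=∅
  fail(7) 'b': from fail(0)=0 chase 'b': 0 ⇒ 0;  out=∅∪out(0)=∅
  fail(14) 'c': from fail(0)=0 chase 'c': 0 ⇒ 0;  out=∅∪out(0)=∅
  fail(20) 'd': from fail(0)=0 chase 'd': 0 ⇒ 0;  out={6}∪out(0)={6}
  fail(2) 'ac': from fail(1)=0 chase 'c': 0 ⇒ 14;  out=∅∪out(14)=∅
  fail(8) 'bd': from fail(7)=0 chase 'd': 0 ⇒ 20;  out={1}∪out(20)={1,6}
  fail(9) 'ad': from fail(1)=0 chase 'd': 0 ⇒ 20;  out={2}∪out(20)={2,6}
  fail(10) 'ab': from fail(1)=0 chase 'b': 0 ⇒ 7;  out=∅∪out(7)=∅
  fail(15) 'ce': from fail(14)=0 chase 'e': 0 ⇒ 0;  out=∅∪out(0)=∅
  fail(19) 'cd': from fail(14)=0 chase 'd': 0 ⇒ 20;  out={5}∪out(20)={5,6}
  fail(3) 'ace': from fail(2)=14 chase 'e': 14 ⇒ 15;  out=∅∪out(15)=∅
  fail(11) 'abe': from fail(10)=7 chase 'e': 7→0 ⇒ 0;  out=∅∪out(0)=∅
  fail(16) 'cee': from fail(15)=0 chase 'e': 0 ⇒ 0;  out=∅∪out(0)=∅
  fail(4) 'aced': from fail(3)=15 chase 'd': 15→0 ⇒ 20;  out=∅∪out(20)={6}
  fail(12) 'abee': from fail(11)=0 chase 'e': 0 ⇒ 0;  out=∅∪out(0)=∅
  fail(17) 'ceeb': from fail(16)=0 chase 'b': 0 ⇒ 7;  out=∅∪out(7)=∅
  fail(5) 'acedc': from fail(4)=20 chase 'c': 20→0 ⇒ 14;  out=∅∪out(14)=∅
  fail(13) 'abeea': from fail(12)=0 chase 'a': 0 ⇒ 1;  out={3}∪out(1)={3}
  fail(18) 'ceeba': from fail(17)=7 chase 'a': 7→0 ⇒ 1;  out={4}∪out(1)={4}
  fail(6) 'acedcc': from fail(5)=14 chase 'c': 14→0 ⇒ 14;  out={0}∪out(14)={0}

Scan:
i=0 'c': node 0→14
i=1 'b': node 14→7 (fail-walked)
i=2 'b': node 7→7 (fail-walked)
i=3 'c': node 7→14 (fail-walked)
i=4 'b': node 14→7 (fail-walked)
i=5 'b': node 7→7 (fail-walked)
i=6 'd': node 7→8  → match P1@[5:6],P6@[6:6]
i=7 'b': node 8→7 (fail-walked)
i=8 'd': node 7→8  → match P1@[7:8],P6@[8:8]
i=9 'd': node 8→20 (fail-walked)  → match P6@[9:9]
i=10 'd': node 20→20 (fail-walked)  → match P6@[10:10]
i=11 'd': node 20→20 (fail-walked)  → match P6@[11:11]
i=12 'c': node 20→14 (fail-walked)
i=13 'd': node 14→19  → match P5@[12:13],P6@[13:13]
i=14 'e': node 19→0 (fail-walked)
i=15 'e': node 0→0
i=16 'a': node 0→1
i=17 'b': node 1→10
i=18 'd': node 10→8 (fail-walked)  → match P1@[17:18],P6@[18:18]
i=19 'b': node 8→7 (fail-walked)
i=20 'c': node 7→14 (fail-walked)
i=21 'c': node 14→14 (fail-walked)
i=22 'a': node 14→1 (fail-walked)
i=23 'b': node 1→10
i=24 'e': node 10→11
i=25 'e': node 11→12
i=26 'a': node 12→13  → match P3@[22:26]
i=27 'a': node 13→1 (fail-walked)
i=28 'b': node 1→10
i=29 'e': node 10→11
i=30 'e': node 11→12
i=31 'a': node 12→13  → match P3@[27:31]
i=32 'c': node 13→2 (fail-walked)
i=33 'e': node 2→3
i=34 'e': node 3→16 (fail-walked)
i=35 'b': node 16→17
i=36 'a': node 17→18  → match P4@[32:36]
i=37 'a': node 18→1 (fail-walked)
i=38 'b': node 1→10
i=39 'e': node 10→11
i=40 'e': node 11→12
i=41 'a': node 12→13  → match P3@[37:41]

Matches: [[6,1],[6,6],[8,1],[8,6],[9,6],[10,6],[11,6],[13,5],[13,6],[18,1],[18,6],[26,3],[31,3],[36,4],[41,3]]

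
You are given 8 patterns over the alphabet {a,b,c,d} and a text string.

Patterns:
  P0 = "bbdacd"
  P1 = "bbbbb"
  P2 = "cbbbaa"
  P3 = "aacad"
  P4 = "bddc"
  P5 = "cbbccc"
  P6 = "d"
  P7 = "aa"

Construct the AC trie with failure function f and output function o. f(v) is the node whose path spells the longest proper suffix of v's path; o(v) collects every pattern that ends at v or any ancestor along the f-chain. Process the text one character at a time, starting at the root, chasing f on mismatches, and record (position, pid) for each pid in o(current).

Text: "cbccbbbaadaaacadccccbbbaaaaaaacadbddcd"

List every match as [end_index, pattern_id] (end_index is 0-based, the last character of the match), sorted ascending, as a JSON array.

Build automaton:
Trie (insert patterns):
  n0 'ε': a→16 b→1 c→10 d→27
  n1 'b': b→2 d→21
  n2 'bb': b→7 d→3
  n3 'bbd': a→4
  n4 'bbda': c→5
  n5 'bbdac': d→6
  n6 'bbdacd': ·  ←P0
  n7 'bbb': b→8
  n8 'bbbb': b→9
  n9 'bbbbb': ·  ←P1
  n10 'c': b→11
  n11 'cb': b→12
  n12 'cbb': b→13 c→24
  n13 'cbbb': a→14
  n14 'cbbba': a→15
  n15 'cbbbaa': ·  ←P2
  n16 'a': a→17
  n17 'aa': c→18  ←P7
  n18 'aac': a→19
  n19 'aaca': d→20
  n20 'aacad': ·  ←P3
  n21 'bd': d→22
  n22 'bdd': c→23
  n23 'bddc': ·  ←P4
  n24 'cbbc': c→25
  n25 'cbbcc': c→26
  n26 'cbbccc': ·  ←P5
  n27 'd': ·  ←P6

Failure links (BFS by depth):
  n1('b'): parent n0 fail=0; on 'b' 0 → fail=0;  out ∅∪∅=∅
  n10('c'): parent n0 fail=0; on 'c' 0 → fail=0;  out ∅∪∅=∅
  n16('a'): parent n0 fail=0; on 'a' 0 → fail=0;  out ∅∪∅=∅
  n27('d'): parent n0 fail=0; on 'd' 0 → fail=0;  out {6}∪∅={6}
  n2('bb'): parent n1 fail=0; on 'b' 0 → fail=1;  out ∅∪∅=∅
  n11('cb'): parent n10 fail=0; on 'b' 0 → fail=1;  out ∅∪∅=∅
  n17('aa'): parent n16 fail=0; on 'a' 0 → fail=16;  out {7}∪∅={7}
  n21('bd'): parent n1 fail=0; on 'd' 0 → fail=27;  out ∅∪{6}={6}
  n3('bbd'): parent n2 fail=1; on 'd' 1 → fail=21;  out ∅∪{6}={6}
  n7('bbb'): parent n2 fail=1; on 'b' 1 → fail=2;  out ∅∪∅=∅
  n12('cbb'): parent n11 fail=1; on 'b' 1 → fail=2;  out ∅∪∅=∅
  n18('aac'): parent n17 fail=16; on 'c' 16→0 → fail=10;  out ∅∪∅=∅
  n22('bdd'): parent n21 fail=27; on 'd' 27→0 → fail=27;  out ∅∪{6}={6}
  n4('bbda'): parent n3 fail=21; on 'a' 21→27→0 → fail=16;  out ∅∪∅=∅
  n8('bbbb'): parent n7 fail=2; on 'b' 2 → fail=7;  out ∅∪∅=∅
  n13('cbbb'): parent n12 fail=2; on 'b' 2 → fail=7;  out ∅∪∅=∅
  n19('aaca'): parent n18 fail=10; on 'a' 10→0 → fail=16;  out ∅∪∅=∅
  n23('bddc'): parent n22 fail=27; on 'c' 27→0 → fail=10;  out {4}∪∅={4}
  n24('cbbc'): parent n12 fail=2; on 'c' 2→1→0 → fail=10;  out ∅∪∅=∅
  n5('bbdac'): parent n4 fail=16; on 'c' 16→0 → fail=10;  out ∅∪∅=∅
  n9('bbbbb'): parent n8 fail=7; on 'b' 7 → fail=8;  out {1}∪∅={1}
  n14('cbbba'): parent n13 fail=7; on 'a' 7→2→1→0 → fail=16;  out ∅∪∅=∅
  n20('aacad'): parent n19 fail=16; on 'd' 16→0 → fail=27;  out {3}∪{6}={3,6}
  n25('cbbcc'): parent n24 fail=10; on 'c' 10→0 → fail=10;  out ∅∪∅=∅
  n6('bbdacd'): parent n5 fail=10; on 'd' 10→0 → fail=27;  out {0}∪{6}={0,6}
  n15('cbbbaa'): parent n14 fail=16; on 'a' 16 → fail=17;  out {2}∪{7}={2,7}
  n26('cbbccc'): parent n25 fail=10; on 'c' 10→0 → fail=10;  out {5}∪∅={5}

Scan:
i=0 'c': node 0→10
i=1 'b': node 10→11
i=2 'c': node 11→10 (fail-walked)
i=3 'c': node 10→10 (fail-walked)
i=4 'b': node 10→11
i=5 'b': node 11→12
i=6 'b': node 12→13
i=7 'a': node 13→14
i=8 'a': node 14→15  → match P2@[3:8],P7@[7:8]
i=9 'd': node 15→27 (fail-walked)  → match P6@[9:9]
i=10 'a': node 27→16 (fail-walked)
i=11 'a': node 16→17  → match P7@[10:11]
i=12 'a': node 17→17 (fail-walked)  → match P7@[11:12]
i=13 'c': node 17→18
i=14 'a': node 18→19
i=15 'd': node 19→20  → match P3@[11:15],P6@[15:15]
i=16 'c': node 20→10 (fail-walked)
i=17 'c': node 10→10 (fail-walked)
i=18 'c': node 10→10 (fail-walked)
i=19 'c': node 10→10 (fail-walked)
i=20 'b': node 10→11
i=21 'b': node 11→12
i=22 'b': node 12→13
i=23 'a': node 13→14
i=24 'a': node 14→15  → match P2@[19:24],P7@[23:24]
i=25 'a': node 15→17 (fail-walked)  → match P7@[24:25]
i=26 'a': node 17→17 (fail-walked)  → match P7@[25:26]
i=27 'a': node 17→17 (fail-walked)  → match P7@[26:27]
i=28 'a': node 17→17 (fail-walked)  → match P7@[27:28]
i=29 'a': node 17→17 (fail-walked)  → match P7@[28:29]
i=30 'c': node 17→18
i=31 'a': node 18→19
i=32 'd': node 19→20  → match P3@[28:32],P6@[32:32]
i=33 'b': node 20→1 (fail-walked)
i=34 'd': node 1→21  → match P6@[34:34]
i=35 'd': node 21→22  → match P6@[35:35]
i=36 'c': node 22→23  → match P4@[33:36]
i=37 'd': node 23→27 (fail-walked)  → match P6@[37:37]

Result: [[8,2],[8,7],[9,6],[11,7],[12,7],[15,3],[15,6],[24,2],[24,7],[25,7],[26,7],[27,7],[28,7],[29,7],[32,3],[32,6],[34,6],[35,6],[36,4],[37,6]]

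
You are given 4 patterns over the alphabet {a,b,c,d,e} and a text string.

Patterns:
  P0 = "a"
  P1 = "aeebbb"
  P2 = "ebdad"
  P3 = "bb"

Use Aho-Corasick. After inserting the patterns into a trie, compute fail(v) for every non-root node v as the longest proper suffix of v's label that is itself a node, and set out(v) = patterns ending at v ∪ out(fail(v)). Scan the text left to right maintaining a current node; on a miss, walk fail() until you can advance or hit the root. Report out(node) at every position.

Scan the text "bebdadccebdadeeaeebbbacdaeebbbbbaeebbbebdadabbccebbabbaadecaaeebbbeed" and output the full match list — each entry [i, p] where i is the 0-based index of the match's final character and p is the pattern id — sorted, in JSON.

Construct AC machine:
Trie (insert patterns):
  0='ε' goto a→1 b→12 e→7
  1='a' goto e→2  [P0 ends]
  2='ae' goto e→3
  3='aee' goto b→4
  4='aeeb' goto b→5
  5='aeebb' goto b→6
  6='aeebbb' goto ·  [P1 ends]
  7='e' goto b→8
  8='eb' goto d→9
  9='ebd' goto a→10
  10='ebda' goto d→11
  11='ebdad' goto ·  [P2 ends]
  12='b' goto b→13
  13='bb' goto ·  [P3 ends]

BFS fail/out derivation:
  fail(1) 'a': from fail(0)=0 chase 'a': 0 ⇒ 0;  out={0}∪out(0)={0}
  fail(7) 'e': from fail(0)=0 chase 'e': 0 ⇒ 0;  out=∅∪out(0)=∅
  fail(12) 'b': from fail(0)=0 chase 'b': 0 ⇒ 0;  out=∅∪out(0)=∅
  fail(2) 'ae': from fail(1)=0 chase 'e': 0 ⇒ 7;  out=∅∪out(7)=∅
  fail(8) 'eb': from fail(7)=0 chase 'b': 0 ⇒ 12;  out=∅∪out(12)=∅
  fail(13) 'bb': from fail(12)=0 chase 'b': 0 ⇒ 12;  out={3}∪out(12)={3}
  fail(3) 'aee': from fail(2)=7 chase 'e': 7→0 ⇒ 7;  out=∅∪out(7)=∅
  fail(9) 'ebd': from fail(8)=12 chase 'd': 12→0 ⇒ 0;  out=∅∪out(0)=∅
  fail(4) 'aeeb': from fail(3)=7 chase 'b': 7 ⇒ 8;  out=∅∪out(8)=∅
  fail(10) 'ebda': from fail(9)=0 chase 'a': 0 ⇒ 1;  out=∅∪out(1)={0}
  fail(5) 'aeebb': from fail(4)=8 chase 'b': 8→12 ⇒ 13;  out=∅∪out(13)={3}
  fail(11) 'ebdad': from fail(10)=1 chase 'd': 1→0 ⇒ 0;  out={2}∪out(0)={2}
  fail(6) 'aeebbb': from fail(5)=13 chase 'b': 13→12 ⇒ 13;  out={1}∪out(13)={1,3}

Text stream:
i=0 'b': node 0→12
i=1 'e': node 12→7 ·f
i=2 'b': node 7→8
i=3 'd': node 8→9
i=4 'a': node 9→10  emit P0@[4:4]
i=5 'd': node 10→11  emit P2@[1:5]
i=6 'c': node 11→0 ·f
i=7 'c': node 0→0
i=8 'e': node 0→7
i=9 'b': node 7→8
i=10 'd': node 8→9
i=11 'a': node 9→10  emit P0@[11:11]
i=12 'd': node 10→11  emit P2@[8:12]
i=13 'e': node 11→7 ·f
i=14 'e': node 7→7 ·f
i=15 'a': node 7→1 ·f  emit P0@[15:15]
i=16 'e': node 1→2
i=17 'e': node 2→3
i=18 'b': node 3→4
i=19 'b': node 4→5  emit P3@[18:19]
i=20 'b': node 5→6  emit P1@[15:20],P3@[19:20]
i=21 'a': node 6→1 ·f  emit P0@[21:21]
i=22 'c': node 1→0 ·f
i=23 'd': node 0→0
i=24 'a': node 0→1  emit P0@[24:24]
i=25 'e': node 1→2
i=26 'e': node 2→3
i=27 'b': node 3→4
i=28 'b': node 4→5  emit P3@[27:28]
i=29 'b': node 5→6  emit P1@[24:29],P3@[28:29]
i=30 'b': node 6→13 ·f  emit P3@[29:30]
i=31 'b': node 13→13 ·f  emit P3@[30:31]
i=32 'a': node 13→1 ·f  emit P0@[32:32]
i=33 'e': node 1→2
i=34 'e': node 2→3
i=35 'b': node 3→4
i=36 'b': node 4→5  emit P3@[35:36]
i=37 'b': node 5→6  emit P1@[32:37],P3@[36:37]
i=38 'e': node 6→7 ·f
i=39 'b': node 7→8
i=40 'd': node 8→9
i=41 'a': node 9→10  emit P0@[41:41]
i=42 'd': node 10→11  emit P2@[38:42]
i=43 'a': node 11→1 ·f  emit P0@[43:43]
i=44 'b': node 1→12 ·f
i=45 'b': node 12→13  emit P3@[44:45]
i=46 'c': node 13→0 ·f
i=47 'c': node 0→0
i=48 'e': node 0→7
i=49 'b': node 7→8
i=50 'b': node 8→13 ·f  emit P3@[49:50]
i=51 'a': node 13→1 ·f  emit P0@[51:51]
i=52 'b': node 1→12 ·f
i=53 'b': node 12→13  emit P3@[52:53]
i=54 'a': node 13→1 ·f  emit P0@[54:54]
i=55 'a': node 1→1 ·f  emit P0@[55:55]
i=56 'd': node 1→0 ·f
i=57 'e': node 0→7
i=58 'c': node 7→0 ·f
i=59 'a': node 0→1  emit P0@[59:59]
i=60 'a': node 1→1 ·f  emit P0@[60:60]
i=61 'e': node 1→2
i=62 'e': node 2→3
i=63 'b': node 3→4
i=64 'b': node 4→5  emit P3@[63:64]
i=65 'b': node 5→6  emit P1@[60:65],P3@[64:65]
i=66 'e': node 6→7 ·f
i=67 'e': node 7→7 ·f
i=68 'd': node 7→0 ·f

Result: [[4,0],[5,2],[11,0],[12,2],[15,0],[19,3],[20,1],[20,3],[21,0],[24,0],[28,3],[29,1],[29,3],[30,3],[31,3],[32,0],[36,3],[37,1],[37,3],[41,0],[42,2],[43,0],[45,3],[50,3],[51,0],[53,3],[54,0],[55,0],[59,0],[60,0],[64,3],[65,1],[65,3]]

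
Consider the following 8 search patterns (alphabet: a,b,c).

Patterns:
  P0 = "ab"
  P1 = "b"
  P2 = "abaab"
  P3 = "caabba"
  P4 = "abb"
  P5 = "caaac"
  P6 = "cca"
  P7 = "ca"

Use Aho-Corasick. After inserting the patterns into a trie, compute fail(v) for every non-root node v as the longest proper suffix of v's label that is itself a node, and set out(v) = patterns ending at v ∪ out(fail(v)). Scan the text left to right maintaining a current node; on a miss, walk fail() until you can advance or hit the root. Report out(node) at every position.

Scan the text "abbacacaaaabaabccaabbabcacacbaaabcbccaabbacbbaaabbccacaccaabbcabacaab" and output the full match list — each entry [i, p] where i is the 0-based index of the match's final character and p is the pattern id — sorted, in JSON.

Build automaton:
Trie (insert patterns):
  0='ε' goto a→1 b→3 c→7
  1='a' goto b→2
  2='ab' goto a→4 b→13  [P0 ends]
  3='b' goto ·  [P1 ends]
  4='aba' goto a→5
  5='abaa' goto b→6
  6='abaab' goto ·  [P2 ends]
  7='c' goto a→8 c→16
  8='ca' goto a→9  [P7 ends]
  9='caa' goto a→14 b→10
  10='caab' goto b→11
  11='caabb' goto a→12
  12='caabba' goto ·  [P3 ends]
  13='abb' goto ·  [P4 ends]
  14='caaa' goto c→15
  15='caaac' goto ·  [P5 ends]
  16='cc' goto a→17
  17='cca' goto ·  [P6 ends]

Failure links (BFS by depth):
  n1('a'): parent n0 fail=0; on 'a' 0 → fail=0;  out ∅∪∅=∅
  n3('b'): parent n0 fail=0; on 'b' 0 → fail=0;  out {1}∪∅={1}
  n7('c'): parent n0 fail=0; on 'c' 0 → fail=0;  out ∅∪∅=∅
  n2('ab'): parent n1 fail=0; on 'b' 0 → fail=3;  out {0}∪{1}={0,1}
  n8('ca'): parent n7 fail=0; on 'a' 0 → fail=1;  out {7}∪∅={7}
  n16('cc'): parent n7 fail=0; on 'c' 0 → fail=7;  out ∅∪∅=∅
  n4('aba'): parent n2 fail=3; on 'a' 3→0 → fail=1;  out ∅∪∅=∅
  n9('caa'): parent n8 fail=1; on 'a' 1→0 → fail=1;  out ∅∪∅=∅
  n13('abb'): parent n2 fail=3; on 'b' 3→0 → fail=3;  out {4}∪{1}={1,4}
  n17('cca'): parent n16 fail=7; on 'a' 7 → fail=8;  out {6}∪{7}={6,7}
  n5('abaa'): parent n4 fail=1; on 'a' 1→0 → fail=1;  out ∅∪∅=∅
  n10('caab'): parent n9 fail=1; on 'b' 1 → fail=2;  out ∅∪{0,1}={0,1}
  n14('caaa'): parent n9 fail=1; on 'a' 1→0 → fail=1;  out ∅∪∅=∅
  n6('abaab'): parent n5 fail=1; on 'b' 1 → fail=2;  out {2}∪{0,1}={0,1,2}
  n11('caabb'): parent n10 fail=2; on 'b' 2 → fail=13;  out ∅∪{1,4}={1,4}
  n15('caaac'): parent n14 fail=1; on 'c' 1→0 → fail=7;  out {5}∪∅={5}
  n12('caabba'): parent n11 fail=13; on 'a' 13→3→0 → fail=1;  out {3}∪∅={3}

Text stream:
pos 0 'a': at 1
pos 1 'b': at 2  ** P0@[0:1],P1@[1:1]
pos 2 'b': at 13  ** P1@[2:2],P4@[0:2]
pos 3 'a': at 1 (fail-walked)
pos 4 'c': at 7 (fail-walked)
pos 5 'a': at 8  ** P7@[4:5]
pos 6 'c': at 7 (fail-walked)
pos 7 'a': at 8  ** P7@[6:7]
pos 8 'a': at 9
pos 9 'a': at 14
pos 10 'a': at 1 (fail-walked)
pos 11 'b': at 2  ** P0@[10:11],P1@[11:11]
pos 12 'a': at 4
pos 13 'a': at 5
pos 14 'b': at 6  ** P0@[13:14],P1@[14:14],P2@[10:14]
pos 15 'c': at 7 (fail-walked)
pos 16 'c': at 16
pos 17 'a': at 17  ** P6@[15:17],P7@[16:17]
pos 18 'a': at 9 (fail-walked)
pos 19 'b': at 10  ** P0@[18:19],P1@[19:19]
pos 20 'b': at 11  ** P1@[20:20],P4@[18:20]
pos 21 'a': at 12  ** P3@[16:21]
pos 22 'b': at 2 (fail-walked)  ** P0@[21:22],P1@[22:22]
pos 23 'c': at 7 (fail-walked)
pos 24 'a': at 8  ** P7@[23:24]
pos 25 'c': at 7 (fail-walked)
pos 26 'a': at 8  ** P7@[25:26]
pos 27 'c': at 7 (fail-walked)
pos 28 'b': at 3 (fail-walked)  ** P1@[28:28]
pos 29 'a': at 1 (fail-walked)
pos 30 'a': at 1 (fail-walked)
pos 31 'a': at 1 (fail-walked)
pos 32 'b': at 2  ** P0@[31:32],P1@[32:32]
pos 33 'c': at 7 (fail-walked)
pos 34 'b': at 3 (fail-walked)  ** P1@[34:34]
pos 35 'c': at 7 (fail-walked)
pos 36 'c': at 16
pos 37 'a': at 17  ** P6@[35:37],P7@[36:37]
pos 38 'a': at 9 (fail-walked)
pos 39 'b': at 10  ** P0@[38:39],P1@[39:39]
pos 40 'b': at 11  ** P1@[40:40],P4@[38:40]
pos 41 'a': at 12  ** P3@[36:41]
pos 42 'c': at 7 (fail-walked)
pos 43 'b': at 3 (fail-walked)  ** P1@[43:43]
pos 44 'b': at 3 (fail-walked)  ** P1@[44:44]
pos 45 'a': at 1 (fail-walked)
pos 46 'a': at 1 (fail-walked)
pos 47 'a': at 1 (fail-walked)
pos 48 'b': at 2  ** P0@[47:48],P1@[48:48]
pos 49 'b': at 13  ** P1@[49:49],P4@[47:49]
pos 50 'c': at 7 (fail-walked)
pos 51 'c': at 16
pos 52 'a': at 17  ** P6@[50:52],P7@[51:52]
pos 53 'c': at 7 (fail-walked)
pos 54 'a': at 8  ** P7@[53:54]
pos 55 'c': at 7 (fail-walked)
pos 56 'c': at 16
pos 57 'a': at 17  ** P6@[55:57],P7@[56:57]
pos 58 'a': at 9 (fail-walked)
pos 59 'b': at 10  ** P0@[58:59],P1@[59:59]
pos 60 'b': at 11  ** P1@[60:60],P4@[58:60]
pos 61 'c': at 7 (fail-walked)
pos 62 'a': at 8  ** P7@[61:62]
pos 63 'b': at 2 (fail-walked)  ** P0@[62:63],P1@[63:63]
pos 64 'a': at 4
pos 65 'c': at 7 (fail-walked)
pos 66 'a': at 8  ** P7@[65:66]
pos 67 'a': at 9
pos 68 'b': at 10  ** P0@[67:68],P1@[68:68]

Matches: [[1,0],[1,1],[2,1],[2,4],[5,7],[7,7],[11,0],[11,1],[14,0],[14,1],[14,2],[17,6],[17,7],[19,0],[19,1],[20,1],[20,4],[21,3],[22,0],[22,1],[24,7],[26,7],[28,1],[32,0],[32,1],[34,1],[37,6],[37,7],[39,0],[39,1],[40,1],[40,4],[41,3],[43,1],[44,1],[48,0],[48,1],[49,1],[49,4],[52,6],[52,7],[54,7],[57,6],[57,7],[59,0],[59,1],[60,1],[60,4],[62,7],[63,0],[63,1],[66,7],[68,0],[68,1]]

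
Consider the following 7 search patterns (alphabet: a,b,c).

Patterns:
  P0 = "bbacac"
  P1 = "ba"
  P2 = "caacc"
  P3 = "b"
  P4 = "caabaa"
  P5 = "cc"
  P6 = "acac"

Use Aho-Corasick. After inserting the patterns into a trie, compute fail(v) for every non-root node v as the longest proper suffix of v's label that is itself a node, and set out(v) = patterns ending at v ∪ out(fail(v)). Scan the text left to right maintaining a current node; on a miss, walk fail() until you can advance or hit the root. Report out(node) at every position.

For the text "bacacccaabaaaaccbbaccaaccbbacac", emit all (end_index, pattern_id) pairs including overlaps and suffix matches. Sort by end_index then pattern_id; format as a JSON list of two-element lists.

Construct AC machine:
Trie nodes:
  n0 'ε': a→17 b→1 c→8
  n1 'b': a→7 b→2  [P3 ends]
  n2 'bb': a→3
  n3 'bba': c→4
  n4 'bbac': a→5
  n5 'bbaca': c→6
  n6 'bbacac': ·  [P0 ends]
  n7 'ba': ·  [P1 ends]
  n8 'c': a→9 c→16
  n9 'ca': a→10
  n10 'caa': b→13 c→11
  n11 'caac': c→12
  n12 'caacc': ·  [P2 ends]
  n13 'caab': a→14
  n14 'caaba': a→15
  n15 'caabaa': ·  [P4 ends]
  n16 'cc': ·  [P5 ends]
  n17 'a': c→18
  n18 'ac': a→19
  n19 'aca': c→20
  n20 'acac': ·  [P6 ends]

BFS fail/out derivation:
  fail(1) 'b': from fail(0)=0 chase 'b': 0 ⇒ 0;  out={3}∪out(0)={3}
  fail(8) 'c': from fail(0)=0 chase 'c': 0 ⇒ 0;  out=∅∪out(0)=∅
  fail(17) 'a': from fail(0)=0 chase 'a': 0 ⇒ 0;  out=∅∪out(0)=∅
  fail(2) 'bb': from fail(1)=0 chase 'b': 0 ⇒ 1;  out=∅∪out(1)={3}
  fail(7) 'ba': from fail(1)=0 chase 'a': 0 ⇒ 17;  out={1}∪out(17)={1}
  fail(9) 'ca': from fail(8)=0 chase 'a': 0 ⇒ 17;  out=∅∪out(17)=∅
  fail(16) 'cc': from fail(8)=0 chase 'c': 0 ⇒ 8;  out={5}∪out(8)={5}
  fail(18) 'ac': from fail(17)=0 chase 'c': 0 ⇒ 8;  out=∅∪out(8)=∅
  fail(3) 'bba': from fail(2)=1 chase 'a': 1 ⇒ 7;  out=∅∪out(7)={1}
  fail(10) 'caa': from fail(9)=17 chase 'a': 17→0 ⇒ 17;  out=∅∪out(17)=∅
  fail(19) 'aca': from fail(18)=8 chase 'a': 8 ⇒ 9;  out=∅∪out(9)=∅
  fail(4) 'bbac': from fail(3)=7 chase 'c': 7→17 ⇒ 18;  out=∅∪out(18)=∅
  fail(11) 'caac': from fail(10)=17 chase 'c': 17 ⇒ 18;  out=∅∪out(18)=∅
  fail(13) 'caab': from fail(10)=17 chase 'b': 17→0 ⇒ 1;  out=∅∪out(1)={3}
  fail(20) 'acac': from fail(19)=9 chase 'c': 9→17 ⇒ 18;  out={6}∪out(18)={6}
  fail(5) 'bbaca': from fail(4)=18 chase 'a': 18 ⇒ 19;  out=∅∪out(19)=∅
  fail(12) 'caacc': from fail(11)=18 chase 'c': 18→8 ⇒ 16;  out={2}∪out(16)={2,5}
  fail(14) 'caaba': from fail(13)=1 chase 'a': 1 ⇒ 7;  out=∅∪out(7)={1}
  fail(6) 'bbacac': from fail(5)=19 chase 'c': 19 ⇒ 20;  out={0}∪out(20)={0,6}
  fail(15) 'caabaa': from fail(14)=7 chase 'a': 7→17→0 ⇒ 17;  out={4}∪out(17)={4}

Run:
[0] read 'b'  n0⇒n1  emit P3@[0:0]
[1] read 'a'  n1⇒n7  emit P1@[0:1]
[2] read 'c'  n7⇒n18 (via fail)
[3] read 'a'  n18⇒n19
[4] read 'c'  n19⇒n20  emit P6@[1:4]
[5] read 'c'  n20⇒n16 (via fail)  emit P5@[4:5]
[6] read 'c'  n16⇒n16 (via fail)  emit P5@[5:6]
[7] read 'a'  n16⇒n9 (via fail)
[8] read 'a'  n9⇒n10
[9] read 'b'  n10⇒n13  emit P3@[9:9]
[10] read 'a'  n13⇒n14  emit P1@[9:10]
[11] read 'a'  n14⇒n15  emit P4@[6:11]
[12] read 'a'  n15⇒n17 (via fail)
[13] read 'a'  n17⇒n17 (via fail)
[14] read 'c'  n17⇒n18
[15] read 'c'  n18⇒n16 (via fail)  emit P5@[14:15]
[16] read 'b'  n16⇒n1 (via fail)  emit P3@[16:16]
[17] read 'b'  n1⇒n2  emit P3@[17:17]
[18] read 'a'  n2⇒n3  emit P1@[17:18]
[19] read 'c'  n3⇒n4
[20] read 'c'  n4⇒n16 (via fail)  emit P5@[19:20]
[21] read 'a'  n16⇒n9 (via fail)
[22] read 'a'  n9⇒n10
[23] read 'c'  n10⇒n11
[24] read 'c'  n11⇒n12  emit P2@[20:24],P5@[23:24]
[25] read 'b'  n12⇒n1 (via fail)  emit P3@[25:25]
[26] read 'b'  n1⇒n2  emit P3@[26:26]
[27] read 'a'  n2⇒n3  emit P1@[26:27]
[28] read 'c'  n3⇒n4
[29] read 'a'  n4⇒n5
[30] read 'c'  n5⇒n6  emit P0@[25:30],P6@[27:30]

All matches (sorted): [[0,3],[1,1],[4,6],[5,5],[6,5],[9,3],[10,1],[11,4],[15,5],[16,3],[17,3],[18,1],[20,5],[24,2],[24,5],[25,3],[26,3],[27,1],[30,0],[30,6]]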